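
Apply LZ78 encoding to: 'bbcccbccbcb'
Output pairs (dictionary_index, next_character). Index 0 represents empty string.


LZ78 encoding steps:
Dictionary: {0: ''}
Step 1: w='' (idx 0), next='b' -> output (0, 'b'), add 'b' as idx 1
Step 2: w='b' (idx 1), next='c' -> output (1, 'c'), add 'bc' as idx 2
Step 3: w='' (idx 0), next='c' -> output (0, 'c'), add 'c' as idx 3
Step 4: w='c' (idx 3), next='b' -> output (3, 'b'), add 'cb' as idx 4
Step 5: w='c' (idx 3), next='c' -> output (3, 'c'), add 'cc' as idx 5
Step 6: w='bc' (idx 2), next='b' -> output (2, 'b'), add 'bcb' as idx 6


Encoded: [(0, 'b'), (1, 'c'), (0, 'c'), (3, 'b'), (3, 'c'), (2, 'b')]


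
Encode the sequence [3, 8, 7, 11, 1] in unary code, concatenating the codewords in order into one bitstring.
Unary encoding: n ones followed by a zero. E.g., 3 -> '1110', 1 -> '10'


Encode each number as n ones followed by a terminating 0:
  3 -> 1110 (4 bits)
  8 -> 111111110 (9 bits)
  7 -> 11111110 (8 bits)
  11 -> 111111111110 (12 bits)
  1 -> 10 (2 bits)
Total length = 4 + 9 + 8 + 12 + 2 = 35 bits.

Unary([3, 8, 7, 11, 1]) = 11101111111101111111011111111111010 (35 bits)


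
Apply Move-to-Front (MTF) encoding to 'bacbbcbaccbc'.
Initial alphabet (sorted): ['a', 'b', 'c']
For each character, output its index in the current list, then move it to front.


MTF encoding:
'b': index 1 in ['a', 'b', 'c'] -> ['b', 'a', 'c']
'a': index 1 in ['b', 'a', 'c'] -> ['a', 'b', 'c']
'c': index 2 in ['a', 'b', 'c'] -> ['c', 'a', 'b']
'b': index 2 in ['c', 'a', 'b'] -> ['b', 'c', 'a']
'b': index 0 in ['b', 'c', 'a'] -> ['b', 'c', 'a']
'c': index 1 in ['b', 'c', 'a'] -> ['c', 'b', 'a']
'b': index 1 in ['c', 'b', 'a'] -> ['b', 'c', 'a']
'a': index 2 in ['b', 'c', 'a'] -> ['a', 'b', 'c']
'c': index 2 in ['a', 'b', 'c'] -> ['c', 'a', 'b']
'c': index 0 in ['c', 'a', 'b'] -> ['c', 'a', 'b']
'b': index 2 in ['c', 'a', 'b'] -> ['b', 'c', 'a']
'c': index 1 in ['b', 'c', 'a'] -> ['c', 'b', 'a']


Output: [1, 1, 2, 2, 0, 1, 1, 2, 2, 0, 2, 1]


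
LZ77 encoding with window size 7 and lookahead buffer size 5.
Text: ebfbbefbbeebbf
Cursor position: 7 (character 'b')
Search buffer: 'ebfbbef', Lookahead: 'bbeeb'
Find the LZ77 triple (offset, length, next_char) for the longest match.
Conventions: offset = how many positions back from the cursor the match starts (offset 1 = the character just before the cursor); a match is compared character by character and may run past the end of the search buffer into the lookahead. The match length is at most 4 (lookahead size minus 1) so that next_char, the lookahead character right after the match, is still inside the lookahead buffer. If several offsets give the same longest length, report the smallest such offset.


Try each offset into the search buffer:
  offset=1 (pos 6, char 'f'): match length 0
  offset=2 (pos 5, char 'e'): match length 0
  offset=3 (pos 4, char 'b'): match length 1
  offset=4 (pos 3, char 'b'): match length 3
  offset=5 (pos 2, char 'f'): match length 0
  offset=6 (pos 1, char 'b'): match length 1
  offset=7 (pos 0, char 'e'): match length 0
Longest match has length 3 at offset 4.
next_char = character at position 7 + 3 = 10 -> 'e'

Best match: offset=4, length=3 (matching 'bbe' starting at position 3)
LZ77 triple: (4, 3, 'e')


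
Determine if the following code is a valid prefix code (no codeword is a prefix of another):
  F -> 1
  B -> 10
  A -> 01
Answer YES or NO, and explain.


Checking each pair (does one codeword prefix another?):
  F='1' vs B='10': prefix -- VIOLATION

NO -- this is NOT a valid prefix code. F (1) is a prefix of B (10).


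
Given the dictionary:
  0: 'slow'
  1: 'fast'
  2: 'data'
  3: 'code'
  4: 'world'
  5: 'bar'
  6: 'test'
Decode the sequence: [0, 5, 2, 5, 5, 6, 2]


Look up each index in the dictionary:
  0 -> 'slow'
  5 -> 'bar'
  2 -> 'data'
  5 -> 'bar'
  5 -> 'bar'
  6 -> 'test'
  2 -> 'data'

Decoded: "slow bar data bar bar test data"


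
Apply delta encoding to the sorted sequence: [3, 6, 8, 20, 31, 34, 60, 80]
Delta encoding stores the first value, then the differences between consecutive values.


First value: 3
Deltas:
  6 - 3 = 3
  8 - 6 = 2
  20 - 8 = 12
  31 - 20 = 11
  34 - 31 = 3
  60 - 34 = 26
  80 - 60 = 20


Delta encoded: [3, 3, 2, 12, 11, 3, 26, 20]


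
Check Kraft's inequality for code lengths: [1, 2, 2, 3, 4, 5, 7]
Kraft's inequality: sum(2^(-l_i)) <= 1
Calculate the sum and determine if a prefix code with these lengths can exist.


Sum = 2^(-1) + 2^(-2) + 2^(-2) + 2^(-3) + 2^(-4) + 2^(-5) + 2^(-7)
    = 0.5 + 0.25 + 0.25 + 0.125 + 0.0625 + 0.03125 + 0.0078125
    = 157/128 = 1.2265625
Since 1.2265625 > 1, Kraft's inequality is NOT satisfied.
A prefix code with these lengths CANNOT exist.

Kraft sum = 1.2265625. Not satisfied.


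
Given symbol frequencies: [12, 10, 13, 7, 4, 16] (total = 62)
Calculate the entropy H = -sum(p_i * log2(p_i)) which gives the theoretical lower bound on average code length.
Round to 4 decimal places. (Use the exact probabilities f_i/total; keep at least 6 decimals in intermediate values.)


Per-symbol terms -p_i * log2(p_i) with p_i = f_i/62:
  p = 12/62 = 0.193548: log2(p) = -2.369234, -p*log2(p) = 0.458561
  p = 10/62 = 0.161290: log2(p) = -2.632268, -p*log2(p) = 0.424559
  p = 13/62 = 0.209677: log2(p) = -2.253757, -p*log2(p) = 0.472562
  p = 7/62 = 0.112903: log2(p) = -3.146841, -p*log2(p) = 0.355289
  p = 4/62 = 0.064516: log2(p) = -3.954196, -p*log2(p) = 0.255109
  p = 16/62 = 0.258065: log2(p) = -1.954196, -p*log2(p) = 0.504309
H = 0.458561 + 0.424559 + 0.472562 + 0.355289 + 0.255109 + 0.504309 = 2.470389

H = 2.4704 bits/symbol


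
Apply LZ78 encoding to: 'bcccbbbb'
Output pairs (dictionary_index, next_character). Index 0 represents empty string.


LZ78 encoding steps:
Dictionary: {0: ''}
Step 1: w='' (idx 0), next='b' -> output (0, 'b'), add 'b' as idx 1
Step 2: w='' (idx 0), next='c' -> output (0, 'c'), add 'c' as idx 2
Step 3: w='c' (idx 2), next='c' -> output (2, 'c'), add 'cc' as idx 3
Step 4: w='b' (idx 1), next='b' -> output (1, 'b'), add 'bb' as idx 4
Step 5: w='bb' (idx 4), end of input -> output (4, '')


Encoded: [(0, 'b'), (0, 'c'), (2, 'c'), (1, 'b'), (4, '')]


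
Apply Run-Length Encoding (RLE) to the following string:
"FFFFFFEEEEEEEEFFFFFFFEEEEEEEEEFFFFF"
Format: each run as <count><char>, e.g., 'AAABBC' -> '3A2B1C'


Scanning runs left to right:
  i=0: run of 'F' x 6 -> '6F'
  i=6: run of 'E' x 8 -> '8E'
  i=14: run of 'F' x 7 -> '7F'
  i=21: run of 'E' x 9 -> '9E'
  i=30: run of 'F' x 5 -> '5F'

RLE = 6F8E7F9E5F


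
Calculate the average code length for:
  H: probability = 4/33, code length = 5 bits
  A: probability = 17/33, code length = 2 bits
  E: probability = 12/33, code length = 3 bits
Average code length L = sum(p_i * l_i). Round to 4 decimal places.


Weighted contributions p_i * l_i:
  H: (4/33) * 5 = 20/33
  A: (17/33) * 2 = 34/33
  E: (12/33) * 3 = 36/33
Sum = (20 + 34 + 36)/33 = 90/33

L = 90/33 = 2.7273 bits/symbol


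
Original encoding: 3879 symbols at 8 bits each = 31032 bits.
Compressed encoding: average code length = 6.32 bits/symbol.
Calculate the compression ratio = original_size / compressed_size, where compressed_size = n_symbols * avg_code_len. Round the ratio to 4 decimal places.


original_size = n_symbols * orig_bits = 3879 * 8 = 31032 bits
compressed_size = n_symbols * avg_code_len = 3879 * 6.32 = 24515.28 bits
ratio = original_size / compressed_size = 31032 / 24515.28 = 1.2658

Compression ratio = 1.2658


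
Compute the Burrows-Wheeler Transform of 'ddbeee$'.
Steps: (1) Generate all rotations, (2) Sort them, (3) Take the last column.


Rotations (sorted):
  0: $ddbeee -> last char: e
  1: beee$dd -> last char: d
  2: dbeee$d -> last char: d
  3: ddbeee$ -> last char: $
  4: e$ddbee -> last char: e
  5: ee$ddbe -> last char: e
  6: eee$ddb -> last char: b


BWT = edd$eeb


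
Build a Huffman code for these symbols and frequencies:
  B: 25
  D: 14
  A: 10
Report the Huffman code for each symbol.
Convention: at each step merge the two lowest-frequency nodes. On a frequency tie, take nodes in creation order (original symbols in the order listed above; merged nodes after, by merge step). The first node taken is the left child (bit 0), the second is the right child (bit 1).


Huffman tree construction:
Step 1: Merge A(10) + D(14) = 24
Step 2: Merge (A+D)(24) + B(25) = 49
Read each symbol's code off the tree from the root (left child = 0, right child = 1).

Codes:
  B: 1 (length 1)
  D: 01 (length 2)
  A: 00 (length 2)
Average code length: 73/49 = 1.4898 bits/symbol


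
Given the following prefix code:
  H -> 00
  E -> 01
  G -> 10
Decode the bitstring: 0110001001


Decoding step by step:
Bits 01 -> E
Bits 10 -> G
Bits 00 -> H
Bits 10 -> G
Bits 01 -> E


Decoded message: EGHGE


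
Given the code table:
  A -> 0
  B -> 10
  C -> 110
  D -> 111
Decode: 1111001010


Decoding:
111 -> D
10 -> B
0 -> A
10 -> B
10 -> B


Result: DBABB


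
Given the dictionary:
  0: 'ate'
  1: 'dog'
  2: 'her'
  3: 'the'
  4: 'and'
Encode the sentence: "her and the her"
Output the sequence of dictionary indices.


Look up each word in the dictionary:
  'her' -> 2
  'and' -> 4
  'the' -> 3
  'her' -> 2

Encoded: [2, 4, 3, 2]


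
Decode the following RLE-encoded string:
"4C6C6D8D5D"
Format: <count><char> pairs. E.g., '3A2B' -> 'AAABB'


Expanding each <count><char> pair:
  4C -> 'CCCC'
  6C -> 'CCCCCC'
  6D -> 'DDDDDD'
  8D -> 'DDDDDDDD'
  5D -> 'DDDDD'

Decoded = CCCCCCCCCCDDDDDDDDDDDDDDDDDDD


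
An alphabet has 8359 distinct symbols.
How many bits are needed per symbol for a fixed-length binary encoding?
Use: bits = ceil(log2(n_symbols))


log2(8359) = 13.0291
Bracket: 2^13 = 8192 < 8359 <= 2^14 = 16384
So ceil(log2(8359)) = 14

bits = ceil(log2(8359)) = ceil(13.0291) = 14 bits


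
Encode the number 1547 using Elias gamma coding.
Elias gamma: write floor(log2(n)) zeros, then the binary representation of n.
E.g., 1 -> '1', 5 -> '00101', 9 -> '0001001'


num_bits = floor(log2(1547)) + 1 = 11
leading_zeros = num_bits - 1 = 10
binary(1547) = 11000001011

Elias gamma(1547) = '0000000000' + '11000001011' = 000000000011000001011 (21 bits)


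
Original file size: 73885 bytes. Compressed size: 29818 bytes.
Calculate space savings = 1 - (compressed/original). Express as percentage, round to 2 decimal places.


ratio = compressed/original = 29818/73885 = 0.403573
savings = 1 - ratio = 1 - 0.403573 = 0.596427
as a percentage: 0.596427 * 100 = 59.64%

Space savings = 1 - 29818/73885 = 59.64%


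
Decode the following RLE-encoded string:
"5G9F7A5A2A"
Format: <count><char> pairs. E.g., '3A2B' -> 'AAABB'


Expanding each <count><char> pair:
  5G -> 'GGGGG'
  9F -> 'FFFFFFFFF'
  7A -> 'AAAAAAA'
  5A -> 'AAAAA'
  2A -> 'AA'

Decoded = GGGGGFFFFFFFFFAAAAAAAAAAAAAA


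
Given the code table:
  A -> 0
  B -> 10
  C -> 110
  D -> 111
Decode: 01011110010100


Decoding:
0 -> A
10 -> B
111 -> D
10 -> B
0 -> A
10 -> B
10 -> B
0 -> A


Result: ABDBABBA


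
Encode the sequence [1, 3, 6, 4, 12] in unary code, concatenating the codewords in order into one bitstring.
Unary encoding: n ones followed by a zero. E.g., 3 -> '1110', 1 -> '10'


Encode each number as n ones followed by a terminating 0:
  1 -> 10 (2 bits)
  3 -> 1110 (4 bits)
  6 -> 1111110 (7 bits)
  4 -> 11110 (5 bits)
  12 -> 1111111111110 (13 bits)
Total length = 2 + 4 + 7 + 5 + 13 = 31 bits.

Unary([1, 3, 6, 4, 12]) = 1011101111110111101111111111110 (31 bits)


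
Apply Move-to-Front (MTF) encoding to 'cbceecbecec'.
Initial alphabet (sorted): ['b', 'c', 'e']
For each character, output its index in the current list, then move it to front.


MTF encoding:
'c': index 1 in ['b', 'c', 'e'] -> ['c', 'b', 'e']
'b': index 1 in ['c', 'b', 'e'] -> ['b', 'c', 'e']
'c': index 1 in ['b', 'c', 'e'] -> ['c', 'b', 'e']
'e': index 2 in ['c', 'b', 'e'] -> ['e', 'c', 'b']
'e': index 0 in ['e', 'c', 'b'] -> ['e', 'c', 'b']
'c': index 1 in ['e', 'c', 'b'] -> ['c', 'e', 'b']
'b': index 2 in ['c', 'e', 'b'] -> ['b', 'c', 'e']
'e': index 2 in ['b', 'c', 'e'] -> ['e', 'b', 'c']
'c': index 2 in ['e', 'b', 'c'] -> ['c', 'e', 'b']
'e': index 1 in ['c', 'e', 'b'] -> ['e', 'c', 'b']
'c': index 1 in ['e', 'c', 'b'] -> ['c', 'e', 'b']


Output: [1, 1, 1, 2, 0, 1, 2, 2, 2, 1, 1]


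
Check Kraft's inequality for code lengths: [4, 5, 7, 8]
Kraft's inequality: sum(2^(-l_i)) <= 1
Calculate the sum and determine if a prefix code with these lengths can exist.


Sum = 2^(-4) + 2^(-5) + 2^(-7) + 2^(-8)
    = 0.0625 + 0.03125 + 0.0078125 + 0.00390625
    = 27/256 = 0.10546875
Since 0.10546875 <= 1, Kraft's inequality IS satisfied.
A prefix code with these lengths CAN exist.

Kraft sum = 0.10546875. Satisfied.


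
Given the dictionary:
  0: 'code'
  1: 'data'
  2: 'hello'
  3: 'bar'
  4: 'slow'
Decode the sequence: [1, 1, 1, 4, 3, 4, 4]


Look up each index in the dictionary:
  1 -> 'data'
  1 -> 'data'
  1 -> 'data'
  4 -> 'slow'
  3 -> 'bar'
  4 -> 'slow'
  4 -> 'slow'

Decoded: "data data data slow bar slow slow"


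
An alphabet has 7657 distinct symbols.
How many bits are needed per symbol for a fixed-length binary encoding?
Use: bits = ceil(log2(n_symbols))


log2(7657) = 12.9026
Bracket: 2^12 = 4096 < 7657 <= 2^13 = 8192
So ceil(log2(7657)) = 13

bits = ceil(log2(7657)) = ceil(12.9026) = 13 bits


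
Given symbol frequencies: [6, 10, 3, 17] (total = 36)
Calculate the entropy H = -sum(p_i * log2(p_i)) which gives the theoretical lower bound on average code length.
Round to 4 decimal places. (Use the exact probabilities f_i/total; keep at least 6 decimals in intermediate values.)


Per-symbol terms -p_i * log2(p_i) with p_i = f_i/36:
  p = 6/36 = 0.166667: log2(p) = -2.584963, -p*log2(p) = 0.430827
  p = 10/36 = 0.277778: log2(p) = -1.847997, -p*log2(p) = 0.513332
  p = 3/36 = 0.083333: log2(p) = -3.584963, -p*log2(p) = 0.298747
  p = 17/36 = 0.472222: log2(p) = -1.082462, -p*log2(p) = 0.511163
H = 0.430827 + 0.513332 + 0.298747 + 0.511163 = 1.754069

H = 1.7541 bits/symbol


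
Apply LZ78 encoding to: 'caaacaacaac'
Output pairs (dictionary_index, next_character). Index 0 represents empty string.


LZ78 encoding steps:
Dictionary: {0: ''}
Step 1: w='' (idx 0), next='c' -> output (0, 'c'), add 'c' as idx 1
Step 2: w='' (idx 0), next='a' -> output (0, 'a'), add 'a' as idx 2
Step 3: w='a' (idx 2), next='a' -> output (2, 'a'), add 'aa' as idx 3
Step 4: w='c' (idx 1), next='a' -> output (1, 'a'), add 'ca' as idx 4
Step 5: w='a' (idx 2), next='c' -> output (2, 'c'), add 'ac' as idx 5
Step 6: w='aa' (idx 3), next='c' -> output (3, 'c'), add 'aac' as idx 6


Encoded: [(0, 'c'), (0, 'a'), (2, 'a'), (1, 'a'), (2, 'c'), (3, 'c')]


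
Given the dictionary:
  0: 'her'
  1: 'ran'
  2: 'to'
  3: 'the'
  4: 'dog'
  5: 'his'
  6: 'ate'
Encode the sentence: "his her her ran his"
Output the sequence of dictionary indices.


Look up each word in the dictionary:
  'his' -> 5
  'her' -> 0
  'her' -> 0
  'ran' -> 1
  'his' -> 5

Encoded: [5, 0, 0, 1, 5]


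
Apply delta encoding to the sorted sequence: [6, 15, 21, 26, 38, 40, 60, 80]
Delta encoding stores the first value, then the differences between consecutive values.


First value: 6
Deltas:
  15 - 6 = 9
  21 - 15 = 6
  26 - 21 = 5
  38 - 26 = 12
  40 - 38 = 2
  60 - 40 = 20
  80 - 60 = 20


Delta encoded: [6, 9, 6, 5, 12, 2, 20, 20]


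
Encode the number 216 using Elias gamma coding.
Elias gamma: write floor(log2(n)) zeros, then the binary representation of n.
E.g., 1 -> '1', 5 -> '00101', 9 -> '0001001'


num_bits = floor(log2(216)) + 1 = 8
leading_zeros = num_bits - 1 = 7
binary(216) = 11011000

Elias gamma(216) = '0000000' + '11011000' = 000000011011000 (15 bits)


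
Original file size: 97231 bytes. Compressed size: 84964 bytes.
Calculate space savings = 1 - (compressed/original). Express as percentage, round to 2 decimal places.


ratio = compressed/original = 84964/97231 = 0.873837
savings = 1 - ratio = 1 - 0.873837 = 0.126163
as a percentage: 0.126163 * 100 = 12.62%

Space savings = 1 - 84964/97231 = 12.62%


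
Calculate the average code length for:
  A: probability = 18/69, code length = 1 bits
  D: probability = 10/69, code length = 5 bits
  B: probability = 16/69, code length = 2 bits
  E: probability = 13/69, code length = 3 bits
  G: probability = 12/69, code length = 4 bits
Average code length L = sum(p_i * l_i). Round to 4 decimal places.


Weighted contributions p_i * l_i:
  A: (18/69) * 1 = 18/69
  D: (10/69) * 5 = 50/69
  B: (16/69) * 2 = 32/69
  E: (13/69) * 3 = 39/69
  G: (12/69) * 4 = 48/69
Sum = (18 + 50 + 32 + 39 + 48)/69 = 187/69

L = 187/69 = 2.7101 bits/symbol


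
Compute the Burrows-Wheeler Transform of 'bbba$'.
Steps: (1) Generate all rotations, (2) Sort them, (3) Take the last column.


Rotations (sorted):
  0: $bbba -> last char: a
  1: a$bbb -> last char: b
  2: ba$bb -> last char: b
  3: bba$b -> last char: b
  4: bbba$ -> last char: $


BWT = abbb$


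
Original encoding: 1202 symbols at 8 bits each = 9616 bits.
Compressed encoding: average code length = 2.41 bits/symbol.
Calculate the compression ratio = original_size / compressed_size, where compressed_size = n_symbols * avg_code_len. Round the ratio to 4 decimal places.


original_size = n_symbols * orig_bits = 1202 * 8 = 9616 bits
compressed_size = n_symbols * avg_code_len = 1202 * 2.41 = 2896.82 bits
ratio = original_size / compressed_size = 9616 / 2896.82 = 3.3195

Compression ratio = 3.3195


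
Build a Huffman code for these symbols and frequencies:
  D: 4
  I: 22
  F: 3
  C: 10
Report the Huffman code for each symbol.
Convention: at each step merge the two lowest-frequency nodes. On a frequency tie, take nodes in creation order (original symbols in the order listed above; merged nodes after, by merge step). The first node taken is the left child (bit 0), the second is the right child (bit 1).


Huffman tree construction:
Step 1: Merge F(3) + D(4) = 7
Step 2: Merge (F+D)(7) + C(10) = 17
Step 3: Merge ((F+D)+C)(17) + I(22) = 39
Read each symbol's code off the tree from the root (left child = 0, right child = 1).

Codes:
  D: 001 (length 3)
  I: 1 (length 1)
  F: 000 (length 3)
  C: 01 (length 2)
Average code length: 63/39 = 1.6154 bits/symbol


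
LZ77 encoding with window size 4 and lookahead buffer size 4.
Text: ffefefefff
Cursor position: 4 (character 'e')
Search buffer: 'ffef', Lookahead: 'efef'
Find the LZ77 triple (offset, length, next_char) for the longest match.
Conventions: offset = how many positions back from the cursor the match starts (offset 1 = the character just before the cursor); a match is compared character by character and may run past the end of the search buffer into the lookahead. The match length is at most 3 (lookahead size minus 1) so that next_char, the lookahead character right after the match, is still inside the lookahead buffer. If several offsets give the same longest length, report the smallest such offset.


Try each offset into the search buffer:
  offset=1 (pos 3, char 'f'): match length 0
  offset=2 (pos 2, char 'e'): match length 3
  offset=3 (pos 1, char 'f'): match length 0
  offset=4 (pos 0, char 'f'): match length 0
Longest match has length 3 at offset 2.
next_char = character at position 4 + 3 = 7 -> 'f'

Best match: offset=2, length=3 (matching 'efe' starting at position 2)
LZ77 triple: (2, 3, 'f')


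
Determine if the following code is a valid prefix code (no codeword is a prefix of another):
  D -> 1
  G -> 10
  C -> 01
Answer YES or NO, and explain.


Checking each pair (does one codeword prefix another?):
  D='1' vs G='10': prefix -- VIOLATION

NO -- this is NOT a valid prefix code. D (1) is a prefix of G (10).


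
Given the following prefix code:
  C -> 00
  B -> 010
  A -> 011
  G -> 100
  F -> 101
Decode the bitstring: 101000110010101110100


Decoding step by step:
Bits 101 -> F
Bits 00 -> C
Bits 011 -> A
Bits 00 -> C
Bits 101 -> F
Bits 011 -> A
Bits 101 -> F
Bits 00 -> C


Decoded message: FCACFAFC


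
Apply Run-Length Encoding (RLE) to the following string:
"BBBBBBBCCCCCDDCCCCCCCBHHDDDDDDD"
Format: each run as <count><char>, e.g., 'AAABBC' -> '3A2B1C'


Scanning runs left to right:
  i=0: run of 'B' x 7 -> '7B'
  i=7: run of 'C' x 5 -> '5C'
  i=12: run of 'D' x 2 -> '2D'
  i=14: run of 'C' x 7 -> '7C'
  i=21: run of 'B' x 1 -> '1B'
  i=22: run of 'H' x 2 -> '2H'
  i=24: run of 'D' x 7 -> '7D'

RLE = 7B5C2D7C1B2H7D


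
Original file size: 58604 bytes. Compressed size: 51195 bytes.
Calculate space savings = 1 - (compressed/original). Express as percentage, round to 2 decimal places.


ratio = compressed/original = 51195/58604 = 0.873575
savings = 1 - ratio = 1 - 0.873575 = 0.126425
as a percentage: 0.126425 * 100 = 12.64%

Space savings = 1 - 51195/58604 = 12.64%


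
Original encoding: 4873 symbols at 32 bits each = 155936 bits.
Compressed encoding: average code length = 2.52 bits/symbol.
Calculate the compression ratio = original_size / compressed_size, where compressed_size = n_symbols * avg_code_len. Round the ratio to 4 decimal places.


original_size = n_symbols * orig_bits = 4873 * 32 = 155936 bits
compressed_size = n_symbols * avg_code_len = 4873 * 2.52 = 12279.96 bits
ratio = original_size / compressed_size = 155936 / 12279.96 = 12.6984

Compression ratio = 12.6984


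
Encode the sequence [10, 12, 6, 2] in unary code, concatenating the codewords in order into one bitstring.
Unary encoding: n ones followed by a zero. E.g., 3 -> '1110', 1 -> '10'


Encode each number as n ones followed by a terminating 0:
  10 -> 11111111110 (11 bits)
  12 -> 1111111111110 (13 bits)
  6 -> 1111110 (7 bits)
  2 -> 110 (3 bits)
Total length = 11 + 13 + 7 + 3 = 34 bits.

Unary([10, 12, 6, 2]) = 1111111111011111111111101111110110 (34 bits)


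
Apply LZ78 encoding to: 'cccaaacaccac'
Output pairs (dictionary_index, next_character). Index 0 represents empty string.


LZ78 encoding steps:
Dictionary: {0: ''}
Step 1: w='' (idx 0), next='c' -> output (0, 'c'), add 'c' as idx 1
Step 2: w='c' (idx 1), next='c' -> output (1, 'c'), add 'cc' as idx 2
Step 3: w='' (idx 0), next='a' -> output (0, 'a'), add 'a' as idx 3
Step 4: w='a' (idx 3), next='a' -> output (3, 'a'), add 'aa' as idx 4
Step 5: w='c' (idx 1), next='a' -> output (1, 'a'), add 'ca' as idx 5
Step 6: w='cc' (idx 2), next='a' -> output (2, 'a'), add 'cca' as idx 6
Step 7: w='c' (idx 1), end of input -> output (1, '')


Encoded: [(0, 'c'), (1, 'c'), (0, 'a'), (3, 'a'), (1, 'a'), (2, 'a'), (1, '')]


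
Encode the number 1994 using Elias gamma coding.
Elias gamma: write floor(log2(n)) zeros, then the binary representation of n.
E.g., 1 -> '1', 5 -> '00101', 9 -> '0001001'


num_bits = floor(log2(1994)) + 1 = 11
leading_zeros = num_bits - 1 = 10
binary(1994) = 11111001010

Elias gamma(1994) = '0000000000' + '11111001010' = 000000000011111001010 (21 bits)


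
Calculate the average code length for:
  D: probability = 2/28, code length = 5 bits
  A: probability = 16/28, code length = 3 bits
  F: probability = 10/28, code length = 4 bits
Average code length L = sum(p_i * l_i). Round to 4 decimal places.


Weighted contributions p_i * l_i:
  D: (2/28) * 5 = 10/28
  A: (16/28) * 3 = 48/28
  F: (10/28) * 4 = 40/28
Sum = (10 + 48 + 40)/28 = 98/28

L = 98/28 = 3.5000 bits/symbol


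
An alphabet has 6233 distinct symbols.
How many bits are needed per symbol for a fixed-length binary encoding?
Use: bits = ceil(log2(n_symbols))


log2(6233) = 12.6057
Bracket: 2^12 = 4096 < 6233 <= 2^13 = 8192
So ceil(log2(6233)) = 13

bits = ceil(log2(6233)) = ceil(12.6057) = 13 bits


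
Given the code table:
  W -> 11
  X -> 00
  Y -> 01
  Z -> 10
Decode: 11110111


Decoding:
11 -> W
11 -> W
01 -> Y
11 -> W


Result: WWYW


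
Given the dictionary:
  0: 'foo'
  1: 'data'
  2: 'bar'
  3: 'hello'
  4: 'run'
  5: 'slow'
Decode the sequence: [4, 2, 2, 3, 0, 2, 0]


Look up each index in the dictionary:
  4 -> 'run'
  2 -> 'bar'
  2 -> 'bar'
  3 -> 'hello'
  0 -> 'foo'
  2 -> 'bar'
  0 -> 'foo'

Decoded: "run bar bar hello foo bar foo"


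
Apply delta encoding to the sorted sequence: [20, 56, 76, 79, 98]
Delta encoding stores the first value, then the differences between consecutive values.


First value: 20
Deltas:
  56 - 20 = 36
  76 - 56 = 20
  79 - 76 = 3
  98 - 79 = 19


Delta encoded: [20, 36, 20, 3, 19]


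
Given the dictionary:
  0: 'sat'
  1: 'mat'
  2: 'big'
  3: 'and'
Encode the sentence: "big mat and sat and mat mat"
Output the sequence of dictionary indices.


Look up each word in the dictionary:
  'big' -> 2
  'mat' -> 1
  'and' -> 3
  'sat' -> 0
  'and' -> 3
  'mat' -> 1
  'mat' -> 1

Encoded: [2, 1, 3, 0, 3, 1, 1]


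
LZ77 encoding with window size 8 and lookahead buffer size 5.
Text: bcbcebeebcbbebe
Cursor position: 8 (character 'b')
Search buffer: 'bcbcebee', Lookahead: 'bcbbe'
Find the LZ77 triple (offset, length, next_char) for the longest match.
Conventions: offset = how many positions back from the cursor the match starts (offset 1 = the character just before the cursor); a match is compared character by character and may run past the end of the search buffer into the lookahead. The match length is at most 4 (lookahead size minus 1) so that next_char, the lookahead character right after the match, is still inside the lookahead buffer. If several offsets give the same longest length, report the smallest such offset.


Try each offset into the search buffer:
  offset=1 (pos 7, char 'e'): match length 0
  offset=2 (pos 6, char 'e'): match length 0
  offset=3 (pos 5, char 'b'): match length 1
  offset=4 (pos 4, char 'e'): match length 0
  offset=5 (pos 3, char 'c'): match length 0
  offset=6 (pos 2, char 'b'): match length 2
  offset=7 (pos 1, char 'c'): match length 0
  offset=8 (pos 0, char 'b'): match length 3
Longest match has length 3 at offset 8.
next_char = character at position 8 + 3 = 11 -> 'b'

Best match: offset=8, length=3 (matching 'bcb' starting at position 0)
LZ77 triple: (8, 3, 'b')


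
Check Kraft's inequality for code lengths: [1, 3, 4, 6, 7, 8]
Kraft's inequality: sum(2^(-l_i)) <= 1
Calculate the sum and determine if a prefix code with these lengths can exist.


Sum = 2^(-1) + 2^(-3) + 2^(-4) + 2^(-6) + 2^(-7) + 2^(-8)
    = 0.5 + 0.125 + 0.0625 + 0.015625 + 0.0078125 + 0.00390625
    = 183/256 = 0.71484375
Since 0.71484375 <= 1, Kraft's inequality IS satisfied.
A prefix code with these lengths CAN exist.

Kraft sum = 0.71484375. Satisfied.


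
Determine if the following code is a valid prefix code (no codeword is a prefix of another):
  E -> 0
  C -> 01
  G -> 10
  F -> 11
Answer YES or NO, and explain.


Checking each pair (does one codeword prefix another?):
  E='0' vs C='01': prefix -- VIOLATION

NO -- this is NOT a valid prefix code. E (0) is a prefix of C (01).


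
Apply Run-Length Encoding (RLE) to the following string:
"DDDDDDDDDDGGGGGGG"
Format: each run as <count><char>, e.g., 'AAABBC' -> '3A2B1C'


Scanning runs left to right:
  i=0: run of 'D' x 10 -> '10D'
  i=10: run of 'G' x 7 -> '7G'

RLE = 10D7G


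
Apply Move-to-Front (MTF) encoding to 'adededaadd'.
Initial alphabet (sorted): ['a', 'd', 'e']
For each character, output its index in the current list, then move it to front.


MTF encoding:
'a': index 0 in ['a', 'd', 'e'] -> ['a', 'd', 'e']
'd': index 1 in ['a', 'd', 'e'] -> ['d', 'a', 'e']
'e': index 2 in ['d', 'a', 'e'] -> ['e', 'd', 'a']
'd': index 1 in ['e', 'd', 'a'] -> ['d', 'e', 'a']
'e': index 1 in ['d', 'e', 'a'] -> ['e', 'd', 'a']
'd': index 1 in ['e', 'd', 'a'] -> ['d', 'e', 'a']
'a': index 2 in ['d', 'e', 'a'] -> ['a', 'd', 'e']
'a': index 0 in ['a', 'd', 'e'] -> ['a', 'd', 'e']
'd': index 1 in ['a', 'd', 'e'] -> ['d', 'a', 'e']
'd': index 0 in ['d', 'a', 'e'] -> ['d', 'a', 'e']


Output: [0, 1, 2, 1, 1, 1, 2, 0, 1, 0]


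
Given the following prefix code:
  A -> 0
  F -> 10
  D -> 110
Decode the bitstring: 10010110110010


Decoding step by step:
Bits 10 -> F
Bits 0 -> A
Bits 10 -> F
Bits 110 -> D
Bits 110 -> D
Bits 0 -> A
Bits 10 -> F


Decoded message: FAFDDAF


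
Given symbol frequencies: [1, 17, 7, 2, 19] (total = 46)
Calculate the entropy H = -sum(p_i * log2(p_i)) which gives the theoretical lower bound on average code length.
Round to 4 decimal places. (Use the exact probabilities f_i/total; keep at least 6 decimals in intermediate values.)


Per-symbol terms -p_i * log2(p_i) with p_i = f_i/46:
  p = 1/46 = 0.021739: log2(p) = -5.523562, -p*log2(p) = 0.120077
  p = 17/46 = 0.369565: log2(p) = -1.436099, -p*log2(p) = 0.530732
  p = 7/46 = 0.152174: log2(p) = -2.716207, -p*log2(p) = 0.413336
  p = 2/46 = 0.043478: log2(p) = -4.523562, -p*log2(p) = 0.196677
  p = 19/46 = 0.413043: log2(p) = -1.275634, -p*log2(p) = 0.526892
H = 0.120077 + 0.530732 + 0.413336 + 0.196677 + 0.526892 = 1.787714

H = 1.7877 bits/symbol


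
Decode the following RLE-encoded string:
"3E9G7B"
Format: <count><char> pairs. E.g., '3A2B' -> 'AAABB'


Expanding each <count><char> pair:
  3E -> 'EEE'
  9G -> 'GGGGGGGGG'
  7B -> 'BBBBBBB'

Decoded = EEEGGGGGGGGGBBBBBBB


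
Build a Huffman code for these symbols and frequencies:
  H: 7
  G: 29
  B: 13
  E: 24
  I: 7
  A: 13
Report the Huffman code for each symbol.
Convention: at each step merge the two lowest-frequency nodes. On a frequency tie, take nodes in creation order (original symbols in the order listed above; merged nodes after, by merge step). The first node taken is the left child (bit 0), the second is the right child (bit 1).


Huffman tree construction:
Step 1: Merge H(7) + I(7) = 14
Step 2: Merge B(13) + A(13) = 26
Step 3: Merge (H+I)(14) + E(24) = 38
Step 4: Merge (B+A)(26) + G(29) = 55
Step 5: Merge ((H+I)+E)(38) + ((B+A)+G)(55) = 93
Read each symbol's code off the tree from the root (left child = 0, right child = 1).

Codes:
  H: 000 (length 3)
  G: 11 (length 2)
  B: 100 (length 3)
  E: 01 (length 2)
  I: 001 (length 3)
  A: 101 (length 3)
Average code length: 226/93 = 2.4301 bits/symbol


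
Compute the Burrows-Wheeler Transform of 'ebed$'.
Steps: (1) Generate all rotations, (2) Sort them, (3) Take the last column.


Rotations (sorted):
  0: $ebed -> last char: d
  1: bed$e -> last char: e
  2: d$ebe -> last char: e
  3: ebed$ -> last char: $
  4: ed$eb -> last char: b


BWT = dee$b


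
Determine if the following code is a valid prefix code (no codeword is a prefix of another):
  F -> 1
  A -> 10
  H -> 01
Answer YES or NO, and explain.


Checking each pair (does one codeword prefix another?):
  F='1' vs A='10': prefix -- VIOLATION

NO -- this is NOT a valid prefix code. F (1) is a prefix of A (10).


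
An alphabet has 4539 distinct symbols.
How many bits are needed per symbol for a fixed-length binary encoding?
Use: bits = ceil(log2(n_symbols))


log2(4539) = 12.1482
Bracket: 2^12 = 4096 < 4539 <= 2^13 = 8192
So ceil(log2(4539)) = 13

bits = ceil(log2(4539)) = ceil(12.1482) = 13 bits


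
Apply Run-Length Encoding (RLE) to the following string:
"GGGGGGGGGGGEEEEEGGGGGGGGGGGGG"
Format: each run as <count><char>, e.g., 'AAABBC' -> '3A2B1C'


Scanning runs left to right:
  i=0: run of 'G' x 11 -> '11G'
  i=11: run of 'E' x 5 -> '5E'
  i=16: run of 'G' x 13 -> '13G'

RLE = 11G5E13G


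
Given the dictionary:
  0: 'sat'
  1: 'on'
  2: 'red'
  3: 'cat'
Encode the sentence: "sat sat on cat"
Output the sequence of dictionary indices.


Look up each word in the dictionary:
  'sat' -> 0
  'sat' -> 0
  'on' -> 1
  'cat' -> 3

Encoded: [0, 0, 1, 3]


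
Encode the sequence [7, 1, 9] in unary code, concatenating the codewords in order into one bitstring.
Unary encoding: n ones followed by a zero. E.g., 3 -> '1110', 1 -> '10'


Encode each number as n ones followed by a terminating 0:
  7 -> 11111110 (8 bits)
  1 -> 10 (2 bits)
  9 -> 1111111110 (10 bits)
Total length = 8 + 2 + 10 = 20 bits.

Unary([7, 1, 9]) = 11111110101111111110 (20 bits)


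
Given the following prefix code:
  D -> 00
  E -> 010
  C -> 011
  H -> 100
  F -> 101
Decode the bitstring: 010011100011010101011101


Decoding step by step:
Bits 010 -> E
Bits 011 -> C
Bits 100 -> H
Bits 011 -> C
Bits 010 -> E
Bits 101 -> F
Bits 011 -> C
Bits 101 -> F


Decoded message: ECHCEFCF


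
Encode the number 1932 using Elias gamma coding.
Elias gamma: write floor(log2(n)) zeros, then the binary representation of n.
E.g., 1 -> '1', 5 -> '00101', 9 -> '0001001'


num_bits = floor(log2(1932)) + 1 = 11
leading_zeros = num_bits - 1 = 10
binary(1932) = 11110001100

Elias gamma(1932) = '0000000000' + '11110001100' = 000000000011110001100 (21 bits)


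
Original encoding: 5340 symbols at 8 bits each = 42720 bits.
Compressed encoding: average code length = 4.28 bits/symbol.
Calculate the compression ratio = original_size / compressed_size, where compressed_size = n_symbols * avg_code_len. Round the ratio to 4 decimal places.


original_size = n_symbols * orig_bits = 5340 * 8 = 42720 bits
compressed_size = n_symbols * avg_code_len = 5340 * 4.28 = 22855.2 bits
ratio = original_size / compressed_size = 42720 / 22855.2 = 1.8692

Compression ratio = 1.8692


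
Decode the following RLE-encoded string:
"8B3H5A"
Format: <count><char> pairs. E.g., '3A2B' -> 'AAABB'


Expanding each <count><char> pair:
  8B -> 'BBBBBBBB'
  3H -> 'HHH'
  5A -> 'AAAAA'

Decoded = BBBBBBBBHHHAAAAA


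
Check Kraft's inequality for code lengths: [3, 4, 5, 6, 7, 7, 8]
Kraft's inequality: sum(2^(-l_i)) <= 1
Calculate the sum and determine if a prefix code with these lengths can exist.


Sum = 2^(-3) + 2^(-4) + 2^(-5) + 2^(-6) + 2^(-7) + 2^(-7) + 2^(-8)
    = 0.125 + 0.0625 + 0.03125 + 0.015625 + 0.0078125 + 0.0078125 + 0.00390625
    = 65/256 = 0.25390625
Since 0.25390625 <= 1, Kraft's inequality IS satisfied.
A prefix code with these lengths CAN exist.

Kraft sum = 0.25390625. Satisfied.


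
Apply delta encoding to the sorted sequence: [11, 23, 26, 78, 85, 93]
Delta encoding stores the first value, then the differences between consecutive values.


First value: 11
Deltas:
  23 - 11 = 12
  26 - 23 = 3
  78 - 26 = 52
  85 - 78 = 7
  93 - 85 = 8


Delta encoded: [11, 12, 3, 52, 7, 8]


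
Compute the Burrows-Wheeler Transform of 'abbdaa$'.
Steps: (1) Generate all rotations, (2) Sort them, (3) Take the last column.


Rotations (sorted):
  0: $abbdaa -> last char: a
  1: a$abbda -> last char: a
  2: aa$abbd -> last char: d
  3: abbdaa$ -> last char: $
  4: bbdaa$a -> last char: a
  5: bdaa$ab -> last char: b
  6: daa$abb -> last char: b


BWT = aad$abb


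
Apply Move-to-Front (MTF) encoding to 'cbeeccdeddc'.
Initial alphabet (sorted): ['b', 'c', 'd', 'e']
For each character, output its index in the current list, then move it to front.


MTF encoding:
'c': index 1 in ['b', 'c', 'd', 'e'] -> ['c', 'b', 'd', 'e']
'b': index 1 in ['c', 'b', 'd', 'e'] -> ['b', 'c', 'd', 'e']
'e': index 3 in ['b', 'c', 'd', 'e'] -> ['e', 'b', 'c', 'd']
'e': index 0 in ['e', 'b', 'c', 'd'] -> ['e', 'b', 'c', 'd']
'c': index 2 in ['e', 'b', 'c', 'd'] -> ['c', 'e', 'b', 'd']
'c': index 0 in ['c', 'e', 'b', 'd'] -> ['c', 'e', 'b', 'd']
'd': index 3 in ['c', 'e', 'b', 'd'] -> ['d', 'c', 'e', 'b']
'e': index 2 in ['d', 'c', 'e', 'b'] -> ['e', 'd', 'c', 'b']
'd': index 1 in ['e', 'd', 'c', 'b'] -> ['d', 'e', 'c', 'b']
'd': index 0 in ['d', 'e', 'c', 'b'] -> ['d', 'e', 'c', 'b']
'c': index 2 in ['d', 'e', 'c', 'b'] -> ['c', 'd', 'e', 'b']


Output: [1, 1, 3, 0, 2, 0, 3, 2, 1, 0, 2]


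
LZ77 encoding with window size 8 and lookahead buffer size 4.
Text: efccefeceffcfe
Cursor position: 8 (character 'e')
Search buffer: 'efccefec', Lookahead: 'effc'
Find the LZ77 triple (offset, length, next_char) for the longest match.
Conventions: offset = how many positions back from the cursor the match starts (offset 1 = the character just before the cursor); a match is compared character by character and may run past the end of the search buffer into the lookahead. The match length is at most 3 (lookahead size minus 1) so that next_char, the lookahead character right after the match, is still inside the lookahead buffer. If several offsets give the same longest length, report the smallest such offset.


Try each offset into the search buffer:
  offset=1 (pos 7, char 'c'): match length 0
  offset=2 (pos 6, char 'e'): match length 1
  offset=3 (pos 5, char 'f'): match length 0
  offset=4 (pos 4, char 'e'): match length 2
  offset=5 (pos 3, char 'c'): match length 0
  offset=6 (pos 2, char 'c'): match length 0
  offset=7 (pos 1, char 'f'): match length 0
  offset=8 (pos 0, char 'e'): match length 2
Longest match has length 2, found at offsets 4, 8; take the smallest, offset 4.
next_char = character at position 8 + 2 = 10 -> 'f'

Best match: offset=4, length=2 (matching 'ef' starting at position 4)
LZ77 triple: (4, 2, 'f')


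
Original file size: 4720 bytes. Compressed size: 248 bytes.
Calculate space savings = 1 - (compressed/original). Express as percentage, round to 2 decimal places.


ratio = compressed/original = 248/4720 = 0.052542
savings = 1 - ratio = 1 - 0.052542 = 0.947458
as a percentage: 0.947458 * 100 = 94.75%

Space savings = 1 - 248/4720 = 94.75%


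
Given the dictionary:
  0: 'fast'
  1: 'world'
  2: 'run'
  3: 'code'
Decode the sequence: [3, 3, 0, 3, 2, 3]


Look up each index in the dictionary:
  3 -> 'code'
  3 -> 'code'
  0 -> 'fast'
  3 -> 'code'
  2 -> 'run'
  3 -> 'code'

Decoded: "code code fast code run code"


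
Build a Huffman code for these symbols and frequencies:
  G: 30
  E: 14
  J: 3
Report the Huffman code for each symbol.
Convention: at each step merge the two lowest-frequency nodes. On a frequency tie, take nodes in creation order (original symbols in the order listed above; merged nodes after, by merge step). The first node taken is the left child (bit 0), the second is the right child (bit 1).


Huffman tree construction:
Step 1: Merge J(3) + E(14) = 17
Step 2: Merge (J+E)(17) + G(30) = 47
Read each symbol's code off the tree from the root (left child = 0, right child = 1).

Codes:
  G: 1 (length 1)
  E: 01 (length 2)
  J: 00 (length 2)
Average code length: 64/47 = 1.3617 bits/symbol


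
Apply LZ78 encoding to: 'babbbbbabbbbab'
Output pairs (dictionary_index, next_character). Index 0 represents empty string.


LZ78 encoding steps:
Dictionary: {0: ''}
Step 1: w='' (idx 0), next='b' -> output (0, 'b'), add 'b' as idx 1
Step 2: w='' (idx 0), next='a' -> output (0, 'a'), add 'a' as idx 2
Step 3: w='b' (idx 1), next='b' -> output (1, 'b'), add 'bb' as idx 3
Step 4: w='bb' (idx 3), next='b' -> output (3, 'b'), add 'bbb' as idx 4
Step 5: w='a' (idx 2), next='b' -> output (2, 'b'), add 'ab' as idx 5
Step 6: w='bbb' (idx 4), next='a' -> output (4, 'a'), add 'bbba' as idx 6
Step 7: w='b' (idx 1), end of input -> output (1, '')


Encoded: [(0, 'b'), (0, 'a'), (1, 'b'), (3, 'b'), (2, 'b'), (4, 'a'), (1, '')]


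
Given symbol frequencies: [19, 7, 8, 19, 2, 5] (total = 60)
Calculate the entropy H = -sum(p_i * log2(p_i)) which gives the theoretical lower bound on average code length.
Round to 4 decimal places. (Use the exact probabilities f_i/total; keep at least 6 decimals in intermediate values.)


Per-symbol terms -p_i * log2(p_i) with p_i = f_i/60:
  p = 19/60 = 0.316667: log2(p) = -1.658963, -p*log2(p) = 0.525338
  p = 7/60 = 0.116667: log2(p) = -3.099536, -p*log2(p) = 0.361612
  p = 8/60 = 0.133333: log2(p) = -2.906891, -p*log2(p) = 0.387585
  p = 19/60 = 0.316667: log2(p) = -1.658963, -p*log2(p) = 0.525338
  p = 2/60 = 0.033333: log2(p) = -4.906891, -p*log2(p) = 0.163563
  p = 5/60 = 0.083333: log2(p) = -3.584963, -p*log2(p) = 0.298747
H = 0.525338 + 0.361612 + 0.387585 + 0.525338 + 0.163563 + 0.298747 = 2.262183

H = 2.2622 bits/symbol


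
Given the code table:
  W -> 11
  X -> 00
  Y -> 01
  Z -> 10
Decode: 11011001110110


Decoding:
11 -> W
01 -> Y
10 -> Z
01 -> Y
11 -> W
01 -> Y
10 -> Z


Result: WYZYWYZ


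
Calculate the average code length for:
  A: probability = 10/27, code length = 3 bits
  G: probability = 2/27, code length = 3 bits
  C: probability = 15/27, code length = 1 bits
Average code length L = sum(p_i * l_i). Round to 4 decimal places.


Weighted contributions p_i * l_i:
  A: (10/27) * 3 = 30/27
  G: (2/27) * 3 = 6/27
  C: (15/27) * 1 = 15/27
Sum = (30 + 6 + 15)/27 = 51/27

L = 51/27 = 1.8889 bits/symbol
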